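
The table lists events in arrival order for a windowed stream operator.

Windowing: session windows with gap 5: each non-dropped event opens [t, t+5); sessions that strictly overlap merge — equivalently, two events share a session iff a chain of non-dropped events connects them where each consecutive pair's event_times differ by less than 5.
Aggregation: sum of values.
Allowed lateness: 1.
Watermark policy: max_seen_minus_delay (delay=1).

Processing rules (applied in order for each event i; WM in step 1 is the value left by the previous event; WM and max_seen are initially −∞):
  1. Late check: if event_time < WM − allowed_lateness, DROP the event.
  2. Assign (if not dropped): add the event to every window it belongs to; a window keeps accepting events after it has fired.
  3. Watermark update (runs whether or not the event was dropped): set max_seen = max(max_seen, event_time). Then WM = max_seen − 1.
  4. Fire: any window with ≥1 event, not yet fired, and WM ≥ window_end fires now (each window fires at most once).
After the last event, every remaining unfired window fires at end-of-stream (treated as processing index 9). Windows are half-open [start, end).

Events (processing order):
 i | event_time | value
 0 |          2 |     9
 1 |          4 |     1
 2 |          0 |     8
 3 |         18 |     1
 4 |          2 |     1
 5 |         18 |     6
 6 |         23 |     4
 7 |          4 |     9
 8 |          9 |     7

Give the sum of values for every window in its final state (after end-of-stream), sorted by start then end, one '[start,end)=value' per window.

i=0 t=2 v=9: → [2,7); WM=1
i=1 t=4 v=1: → [2,9); WM=3
i=2 t=0 v=8: DROP (t<3-1); WM=3
i=3 t=18 v=1: → [18,23); WM=17
i=4 t=2 v=1: DROP (t<17-1); WM=17
i=5 t=18 v=6: → [18,23); WM=17
i=6 t=23 v=4: → [23,28); WM=22
i=7 t=4 v=9: DROP (t<22-1); WM=22
i=8 t=9 v=7: DROP (t<22-1); WM=22

[2,9)=10 [18,23)=7 [23,28)=4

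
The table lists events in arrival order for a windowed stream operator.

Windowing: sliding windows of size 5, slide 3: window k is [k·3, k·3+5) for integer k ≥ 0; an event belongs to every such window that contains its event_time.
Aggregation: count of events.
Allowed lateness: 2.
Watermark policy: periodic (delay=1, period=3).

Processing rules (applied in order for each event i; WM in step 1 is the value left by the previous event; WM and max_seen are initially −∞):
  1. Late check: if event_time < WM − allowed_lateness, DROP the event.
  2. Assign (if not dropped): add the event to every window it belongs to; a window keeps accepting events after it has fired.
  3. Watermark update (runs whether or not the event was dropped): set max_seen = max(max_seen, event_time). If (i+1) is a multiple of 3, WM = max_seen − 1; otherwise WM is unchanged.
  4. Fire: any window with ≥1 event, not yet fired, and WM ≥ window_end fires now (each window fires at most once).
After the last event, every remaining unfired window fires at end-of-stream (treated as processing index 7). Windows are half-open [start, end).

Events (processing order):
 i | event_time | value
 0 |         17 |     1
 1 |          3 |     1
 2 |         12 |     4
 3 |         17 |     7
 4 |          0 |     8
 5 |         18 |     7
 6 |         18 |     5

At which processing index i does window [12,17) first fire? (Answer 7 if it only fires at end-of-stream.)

5

i=0 t=17 v=1: → [15,20); WM=−∞
i=1 t=3 v=1: → [3,8),[0,5); WM=−∞
i=2 t=12 v=4: → [12,17),[9,14); WM=16; [0,5) fires=1 [3,8) fires=1 [9,14) fires=1
i=3 t=17 v=7: → [15,20); WM=16
i=4 t=0 v=8: DROP (t<16-2); WM=16
i=5 t=18 v=7: → [18,23),[15,20); WM=17; [12,17) fires=1
i=6 t=18 v=5: → [18,23),[15,20); WM=17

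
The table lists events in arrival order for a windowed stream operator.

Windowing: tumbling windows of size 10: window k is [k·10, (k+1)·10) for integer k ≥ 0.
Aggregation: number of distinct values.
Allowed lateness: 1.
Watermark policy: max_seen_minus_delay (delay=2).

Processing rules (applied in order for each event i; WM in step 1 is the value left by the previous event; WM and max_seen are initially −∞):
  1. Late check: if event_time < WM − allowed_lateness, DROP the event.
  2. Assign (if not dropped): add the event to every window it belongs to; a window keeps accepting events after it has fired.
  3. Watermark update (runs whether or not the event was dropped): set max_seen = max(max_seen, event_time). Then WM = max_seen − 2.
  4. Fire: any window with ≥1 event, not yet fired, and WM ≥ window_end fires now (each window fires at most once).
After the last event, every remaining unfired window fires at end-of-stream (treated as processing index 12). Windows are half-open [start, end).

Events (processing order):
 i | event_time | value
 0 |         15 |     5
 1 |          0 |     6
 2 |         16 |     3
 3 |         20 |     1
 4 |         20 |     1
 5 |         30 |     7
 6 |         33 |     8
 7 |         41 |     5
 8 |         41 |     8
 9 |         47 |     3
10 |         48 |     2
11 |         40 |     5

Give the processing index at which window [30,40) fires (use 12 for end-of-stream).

9

i=0 t=15 v=5: → [10,20); WM=13
i=1 t=0 v=6: DROP (t<13-1); WM=13
i=2 t=16 v=3: → [10,20); WM=14
i=3 t=20 v=1: → [20,30); WM=18
i=4 t=20 v=1: → [20,30); WM=18
i=5 t=30 v=7: → [30,40); WM=28; [10,20) fires=2
i=6 t=33 v=8: → [30,40); WM=31; [20,30) fires=1
i=7 t=41 v=5: → [40,50); WM=39
i=8 t=41 v=8: → [40,50); WM=39
i=9 t=47 v=3: → [40,50); WM=45; [30,40) fires=2
i=10 t=48 v=2: → [40,50); WM=46
i=11 t=40 v=5: DROP (t<46-1); WM=46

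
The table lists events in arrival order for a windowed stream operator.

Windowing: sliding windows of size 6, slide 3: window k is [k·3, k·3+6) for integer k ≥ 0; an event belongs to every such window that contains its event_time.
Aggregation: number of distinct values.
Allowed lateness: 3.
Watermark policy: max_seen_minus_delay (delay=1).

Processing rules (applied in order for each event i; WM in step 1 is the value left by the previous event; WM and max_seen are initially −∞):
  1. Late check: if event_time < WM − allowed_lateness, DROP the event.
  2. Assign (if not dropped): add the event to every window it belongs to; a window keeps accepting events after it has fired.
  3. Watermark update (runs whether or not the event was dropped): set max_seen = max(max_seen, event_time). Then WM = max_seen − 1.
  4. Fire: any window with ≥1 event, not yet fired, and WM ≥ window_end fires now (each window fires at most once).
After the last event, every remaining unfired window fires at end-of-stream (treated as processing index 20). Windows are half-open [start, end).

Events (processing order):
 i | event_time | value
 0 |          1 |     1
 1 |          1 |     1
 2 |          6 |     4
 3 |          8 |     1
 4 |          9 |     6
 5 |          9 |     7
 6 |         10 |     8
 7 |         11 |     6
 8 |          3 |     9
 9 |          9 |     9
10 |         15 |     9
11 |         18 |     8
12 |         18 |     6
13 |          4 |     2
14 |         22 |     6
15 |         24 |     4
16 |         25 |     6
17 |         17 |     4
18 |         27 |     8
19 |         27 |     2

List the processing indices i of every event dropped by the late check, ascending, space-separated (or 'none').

8 13 17

i=0 t=1 v=1: → [0,6); WM=0
i=1 t=1 v=1: → [0,6); WM=0
i=2 t=6 v=4: → [6,12),[3,9); WM=5
i=3 t=8 v=1: → [6,12),[3,9); WM=7; [0,6) fires=1
i=4 t=9 v=6: → [9,15),[6,12); WM=8
i=5 t=9 v=7: → [9,15),[6,12); WM=8
i=6 t=10 v=8: → [9,15),[6,12); WM=9; [3,9) fires=2
i=7 t=11 v=6: → [9,15),[6,12); WM=10
i=8 t=3 v=9: DROP (t<10-3); WM=10
i=9 t=9 v=9: → [9,15),[6,12); WM=10
i=10 t=15 v=9: → [15,21),[12,18); WM=14; [6,12) fires=6
i=11 t=18 v=8: → [18,24),[15,21); WM=17; [9,15) fires=4
i=12 t=18 v=6: → [18,24),[15,21); WM=17
i=13 t=4 v=2: DROP (t<17-3); WM=17
i=14 t=22 v=6: → [21,27),[18,24); WM=21; [12,18) fires=1 [15,21) fires=3
i=15 t=24 v=4: → [24,30),[21,27); WM=23
i=16 t=25 v=6: → [24,30),[21,27); WM=24; [18,24) fires=2
i=17 t=17 v=4: DROP (t<24-3); WM=24
i=18 t=27 v=8: → [27,33),[24,30); WM=26
i=19 t=27 v=2: → [27,33),[24,30); WM=26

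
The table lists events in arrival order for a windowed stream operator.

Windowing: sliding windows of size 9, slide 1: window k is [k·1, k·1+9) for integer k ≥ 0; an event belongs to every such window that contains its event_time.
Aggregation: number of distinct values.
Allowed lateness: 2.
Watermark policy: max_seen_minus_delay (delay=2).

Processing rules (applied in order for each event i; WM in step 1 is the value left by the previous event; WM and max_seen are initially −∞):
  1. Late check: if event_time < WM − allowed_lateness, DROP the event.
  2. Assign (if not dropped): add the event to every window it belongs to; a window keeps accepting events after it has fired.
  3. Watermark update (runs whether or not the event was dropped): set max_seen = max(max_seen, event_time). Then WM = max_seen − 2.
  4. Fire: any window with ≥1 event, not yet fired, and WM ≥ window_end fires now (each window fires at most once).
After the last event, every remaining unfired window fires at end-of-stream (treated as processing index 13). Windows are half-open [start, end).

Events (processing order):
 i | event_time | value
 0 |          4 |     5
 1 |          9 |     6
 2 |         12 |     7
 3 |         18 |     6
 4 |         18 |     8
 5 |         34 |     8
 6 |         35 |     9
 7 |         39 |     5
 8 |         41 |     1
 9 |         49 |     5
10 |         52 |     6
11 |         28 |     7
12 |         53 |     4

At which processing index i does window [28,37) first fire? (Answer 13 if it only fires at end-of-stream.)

7

i=0 t=4 v=5: → [4,13),[3,12),[2,11),[1,10),[0,9); WM=2
i=1 t=9 v=6: → [9,18),[8,17),[7,16),[6,15),[5,14),[4,13),[3,12),[2,11),[1,10); WM=7
i=2 t=12 v=7: → [12,21),[11,20),[10,19),[9,18),[8,17),[7,16),[6,15),[5,14),[4,13); WM=10; [0,9) fires=1 [1,10) fires=2
i=3 t=18 v=6: → [18,27),[17,26),[16,25),[15,24),[14,23),[13,22),[12,21),[11,20),[10,19); WM=16; [2,11) fires=2 [3,12) fires=2 [4,13) fires=3 [5,14) fires=2 [6,15) fires=2 [7,16) fires=2
i=4 t=18 v=8: → [18,27),[17,26),[16,25),[15,24),[14,23),[13,22),[12,21),[11,20),[10,19); WM=16
i=5 t=34 v=8: → [34,43),[33,42),[32,41),[31,40),[30,39),[29,38),[28,37),[27,36),[26,35); WM=32; [8,17) fires=2 [9,18) fires=2 [10,19) fires=3 [11,20) fires=3 [12,21) fires=3 [13,22) fires=2 [14,23) fires=2 [15,24) fires=2 [16,25) fires=2 [17,26) fires=2 [18,27) fires=2
i=6 t=35 v=9: → [35,44),[34,43),[33,42),[32,41),[31,40),[30,39),[29,38),[28,37),[27,36); WM=33
i=7 t=39 v=5: → [39,48),[38,47),[37,46),[36,45),[35,44),[34,43),[33,42),[32,41),[31,40); WM=37; [26,35) fires=1 [27,36) fires=2 [28,37) fires=2
i=8 t=41 v=1: → [41,50),[40,49),[39,48),[38,47),[37,46),[36,45),[35,44),[34,43),[33,42); WM=39; [29,38) fires=2 [30,39) fires=2
i=9 t=49 v=5: → [49,58),[48,57),[47,56),[46,55),[45,54),[44,53),[43,52),[42,51),[41,50); WM=47; [31,40) fires=3 [32,41) fires=3 [33,42) fires=4 [34,43) fires=4 [35,44) fires=3 [36,45) fires=2 [37,46) fires=2 [38,47) fires=2
i=10 t=52 v=6: → [52,61),[51,60),[50,59),[49,58),[48,57),[47,56),[46,55),[45,54),[44,53); WM=50; [39,48) fires=2 [40,49) fires=1 [41,50) fires=2
i=11 t=28 v=7: DROP (t<50-2); WM=50
i=12 t=53 v=4: → [53,62),[52,61),[51,60),[50,59),[49,58),[48,57),[47,56),[46,55),[45,54); WM=51; [42,51) fires=1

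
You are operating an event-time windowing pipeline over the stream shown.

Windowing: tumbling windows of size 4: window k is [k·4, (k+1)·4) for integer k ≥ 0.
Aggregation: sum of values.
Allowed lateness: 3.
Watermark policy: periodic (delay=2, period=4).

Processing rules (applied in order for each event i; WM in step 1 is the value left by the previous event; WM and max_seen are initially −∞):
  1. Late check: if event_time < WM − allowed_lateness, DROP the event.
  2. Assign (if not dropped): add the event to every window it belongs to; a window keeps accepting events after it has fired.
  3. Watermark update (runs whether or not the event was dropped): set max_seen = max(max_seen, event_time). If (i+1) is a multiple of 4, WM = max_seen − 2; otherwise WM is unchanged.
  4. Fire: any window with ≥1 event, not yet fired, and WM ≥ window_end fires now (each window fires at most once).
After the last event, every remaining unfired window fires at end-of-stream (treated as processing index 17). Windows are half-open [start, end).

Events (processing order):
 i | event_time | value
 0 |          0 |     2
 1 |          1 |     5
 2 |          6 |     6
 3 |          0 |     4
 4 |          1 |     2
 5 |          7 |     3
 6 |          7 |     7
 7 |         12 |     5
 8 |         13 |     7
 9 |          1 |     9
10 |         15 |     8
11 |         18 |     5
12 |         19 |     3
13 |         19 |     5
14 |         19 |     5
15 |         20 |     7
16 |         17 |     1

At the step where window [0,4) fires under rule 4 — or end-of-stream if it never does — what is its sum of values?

11

i=0 t=0 v=2: → [0,4); WM=−∞
i=1 t=1 v=5: → [0,4); WM=−∞
i=2 t=6 v=6: → [4,8); WM=−∞
i=3 t=0 v=4: → [0,4); WM=4; [0,4) fires=11
i=4 t=1 v=2: → [0,4); WM=4
i=5 t=7 v=3: → [4,8); WM=4
i=6 t=7 v=7: → [4,8); WM=4
i=7 t=12 v=5: → [12,16); WM=10; [4,8) fires=16
i=8 t=13 v=7: → [12,16); WM=10
i=9 t=1 v=9: DROP (t<10-3); WM=10
i=10 t=15 v=8: → [12,16); WM=10
i=11 t=18 v=5: → [16,20); WM=16; [12,16) fires=20
i=12 t=19 v=3: → [16,20); WM=16
i=13 t=19 v=5: → [16,20); WM=16
i=14 t=19 v=5: → [16,20); WM=16
i=15 t=20 v=7: → [20,24); WM=18
i=16 t=17 v=1: → [16,20); WM=18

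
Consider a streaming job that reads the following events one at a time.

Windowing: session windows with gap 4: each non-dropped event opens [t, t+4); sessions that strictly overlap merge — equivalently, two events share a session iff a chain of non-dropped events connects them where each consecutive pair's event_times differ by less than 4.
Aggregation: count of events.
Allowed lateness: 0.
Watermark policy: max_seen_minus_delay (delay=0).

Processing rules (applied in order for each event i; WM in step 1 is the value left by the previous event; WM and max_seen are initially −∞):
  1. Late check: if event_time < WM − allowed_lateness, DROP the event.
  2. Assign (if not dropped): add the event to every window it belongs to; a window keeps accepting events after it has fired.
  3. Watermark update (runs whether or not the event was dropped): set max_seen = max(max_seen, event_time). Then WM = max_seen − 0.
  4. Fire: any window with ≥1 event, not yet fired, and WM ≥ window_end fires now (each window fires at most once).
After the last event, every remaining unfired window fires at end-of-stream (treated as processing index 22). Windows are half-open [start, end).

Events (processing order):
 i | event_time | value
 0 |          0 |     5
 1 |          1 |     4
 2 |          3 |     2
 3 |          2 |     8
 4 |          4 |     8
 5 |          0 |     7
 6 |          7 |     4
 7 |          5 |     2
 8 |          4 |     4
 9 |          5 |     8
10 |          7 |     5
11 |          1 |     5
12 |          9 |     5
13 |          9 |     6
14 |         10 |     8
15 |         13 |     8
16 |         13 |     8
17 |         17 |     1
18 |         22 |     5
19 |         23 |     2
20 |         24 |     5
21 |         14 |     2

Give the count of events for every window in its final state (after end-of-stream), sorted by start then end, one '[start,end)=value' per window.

i=0 t=0 v=5: → [0,4); WM=0
i=1 t=1 v=4: → [0,5); WM=1
i=2 t=3 v=2: → [0,7); WM=3
i=3 t=2 v=8: DROP (t<3-0); WM=3
i=4 t=4 v=8: → [0,8); WM=4
i=5 t=0 v=7: DROP (t<4-0); WM=4
i=6 t=7 v=4: → [0,11); WM=7
i=7 t=5 v=2: DROP (t<7-0); WM=7
i=8 t=4 v=4: DROP (t<7-0); WM=7
i=9 t=5 v=8: DROP (t<7-0); WM=7
i=10 t=7 v=5: → [0,11); WM=7
i=11 t=1 v=5: DROP (t<7-0); WM=7
i=12 t=9 v=5: → [0,13); WM=9
i=13 t=9 v=6: → [0,13); WM=9
i=14 t=10 v=8: → [0,14); WM=10
i=15 t=13 v=8: → [0,17); WM=13
i=16 t=13 v=8: → [0,17); WM=13
i=17 t=17 v=1: → [17,21); WM=17
i=18 t=22 v=5: → [22,26); WM=22
i=19 t=23 v=2: → [22,27); WM=23
i=20 t=24 v=5: → [22,28); WM=24
i=21 t=14 v=2: DROP (t<24-0); WM=24

[0,17)=11 [17,21)=1 [22,28)=3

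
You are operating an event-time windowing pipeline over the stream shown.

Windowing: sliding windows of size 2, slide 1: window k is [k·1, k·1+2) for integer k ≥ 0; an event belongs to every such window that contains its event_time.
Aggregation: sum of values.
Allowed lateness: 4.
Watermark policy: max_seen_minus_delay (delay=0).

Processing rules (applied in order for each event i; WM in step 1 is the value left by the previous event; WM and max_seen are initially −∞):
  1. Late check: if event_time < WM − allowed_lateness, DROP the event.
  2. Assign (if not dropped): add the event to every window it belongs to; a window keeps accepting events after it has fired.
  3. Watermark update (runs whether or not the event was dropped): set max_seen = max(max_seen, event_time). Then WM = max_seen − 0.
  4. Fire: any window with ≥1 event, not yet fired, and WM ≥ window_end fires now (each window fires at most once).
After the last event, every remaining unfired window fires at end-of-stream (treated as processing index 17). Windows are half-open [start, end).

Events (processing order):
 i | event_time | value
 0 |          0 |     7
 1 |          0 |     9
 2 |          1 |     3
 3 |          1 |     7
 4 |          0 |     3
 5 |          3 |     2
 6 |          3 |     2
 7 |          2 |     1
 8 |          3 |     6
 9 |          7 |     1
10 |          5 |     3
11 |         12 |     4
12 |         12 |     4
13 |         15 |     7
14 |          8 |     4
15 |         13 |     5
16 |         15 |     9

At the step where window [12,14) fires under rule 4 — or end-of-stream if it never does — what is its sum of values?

8

i=0 t=0 v=7: → [0,2); WM=0
i=1 t=0 v=9: → [0,2); WM=0
i=2 t=1 v=3: → [1,3),[0,2); WM=1
i=3 t=1 v=7: → [1,3),[0,2); WM=1
i=4 t=0 v=3: → [0,2); WM=1
i=5 t=3 v=2: → [3,5),[2,4); WM=3; [0,2) fires=29 [1,3) fires=10
i=6 t=3 v=2: → [3,5),[2,4); WM=3
i=7 t=2 v=1: → [2,4),[1,3); WM=3
i=8 t=3 v=6: → [3,5),[2,4); WM=3
i=9 t=7 v=1: → [7,9),[6,8); WM=7; [2,4) fires=11 [3,5) fires=10
i=10 t=5 v=3: → [5,7),[4,6); WM=7; [4,6) fires=3 [5,7) fires=3
i=11 t=12 v=4: → [12,14),[11,13); WM=12; [6,8) fires=1 [7,9) fires=1
i=12 t=12 v=4: → [12,14),[11,13); WM=12
i=13 t=15 v=7: → [15,17),[14,16); WM=15; [11,13) fires=8 [12,14) fires=8
i=14 t=8 v=4: DROP (t<15-4); WM=15
i=15 t=13 v=5: → [13,15),[12,14); WM=15; [13,15) fires=5
i=16 t=15 v=9: → [15,17),[14,16); WM=15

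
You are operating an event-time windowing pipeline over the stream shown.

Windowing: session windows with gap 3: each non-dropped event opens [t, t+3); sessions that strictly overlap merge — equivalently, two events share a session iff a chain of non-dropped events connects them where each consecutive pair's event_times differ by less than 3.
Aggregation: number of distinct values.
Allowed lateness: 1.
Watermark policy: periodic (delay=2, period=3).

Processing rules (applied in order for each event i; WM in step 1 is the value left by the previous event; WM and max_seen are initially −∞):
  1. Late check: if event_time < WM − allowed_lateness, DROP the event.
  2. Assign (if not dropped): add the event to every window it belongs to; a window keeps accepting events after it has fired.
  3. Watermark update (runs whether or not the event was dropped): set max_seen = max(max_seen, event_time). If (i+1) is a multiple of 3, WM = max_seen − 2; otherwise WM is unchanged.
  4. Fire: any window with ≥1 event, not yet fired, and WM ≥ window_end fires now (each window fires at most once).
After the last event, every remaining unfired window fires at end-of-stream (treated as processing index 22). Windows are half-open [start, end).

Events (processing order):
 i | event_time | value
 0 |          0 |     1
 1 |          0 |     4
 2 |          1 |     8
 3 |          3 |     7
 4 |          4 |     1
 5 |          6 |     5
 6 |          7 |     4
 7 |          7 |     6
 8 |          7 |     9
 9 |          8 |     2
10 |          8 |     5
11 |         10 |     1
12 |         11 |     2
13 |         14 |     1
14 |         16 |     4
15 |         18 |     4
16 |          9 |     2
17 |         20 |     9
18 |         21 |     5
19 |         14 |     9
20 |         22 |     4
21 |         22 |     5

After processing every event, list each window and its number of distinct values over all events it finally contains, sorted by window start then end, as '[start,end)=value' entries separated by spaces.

[0,14)=8 [14,25)=4

i=0 t=0 v=1: → [0,3); WM=−∞
i=1 t=0 v=4: → [0,3); WM=−∞
i=2 t=1 v=8: → [0,4); WM=-1
i=3 t=3 v=7: → [0,6); WM=-1
i=4 t=4 v=1: → [0,7); WM=-1
i=5 t=6 v=5: → [0,9); WM=4
i=6 t=7 v=4: → [0,10); WM=4
i=7 t=7 v=6: → [0,10); WM=4
i=8 t=7 v=9: → [0,10); WM=5
i=9 t=8 v=2: → [0,11); WM=5
i=10 t=8 v=5: → [0,11); WM=5
i=11 t=10 v=1: → [0,13); WM=8
i=12 t=11 v=2: → [0,14); WM=8
i=13 t=14 v=1: → [14,17); WM=8
i=14 t=16 v=4: → [14,19); WM=14
i=15 t=18 v=4: → [14,21); WM=14
i=16 t=9 v=2: DROP (t<14-1); WM=14
i=17 t=20 v=9: → [14,23); WM=18
i=18 t=21 v=5: → [14,24); WM=18
i=19 t=14 v=9: DROP (t<18-1); WM=18
i=20 t=22 v=4: → [14,25); WM=20
i=21 t=22 v=5: → [14,25); WM=20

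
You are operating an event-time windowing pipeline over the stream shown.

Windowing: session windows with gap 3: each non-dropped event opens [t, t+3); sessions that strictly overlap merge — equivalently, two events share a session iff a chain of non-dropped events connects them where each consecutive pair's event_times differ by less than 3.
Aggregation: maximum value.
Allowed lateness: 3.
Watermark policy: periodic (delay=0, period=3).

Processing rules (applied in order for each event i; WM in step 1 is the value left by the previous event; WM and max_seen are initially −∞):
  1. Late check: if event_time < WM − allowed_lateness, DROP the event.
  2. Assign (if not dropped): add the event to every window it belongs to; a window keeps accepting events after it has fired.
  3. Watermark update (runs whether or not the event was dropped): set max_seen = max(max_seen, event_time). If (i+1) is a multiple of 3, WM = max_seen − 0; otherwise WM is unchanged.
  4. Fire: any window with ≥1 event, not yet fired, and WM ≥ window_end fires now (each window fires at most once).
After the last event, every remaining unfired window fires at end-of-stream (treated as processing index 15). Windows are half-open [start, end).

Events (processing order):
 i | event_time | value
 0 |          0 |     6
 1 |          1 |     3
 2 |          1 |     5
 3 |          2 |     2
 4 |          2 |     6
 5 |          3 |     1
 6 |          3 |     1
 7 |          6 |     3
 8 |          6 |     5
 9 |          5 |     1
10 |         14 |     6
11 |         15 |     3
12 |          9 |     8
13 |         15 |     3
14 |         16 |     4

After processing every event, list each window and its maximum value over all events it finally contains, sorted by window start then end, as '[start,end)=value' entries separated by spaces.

i=0 t=0 v=6: → [0,3); WM=−∞
i=1 t=1 v=3: → [0,4); WM=−∞
i=2 t=1 v=5: → [0,4); WM=1
i=3 t=2 v=2: → [0,5); WM=1
i=4 t=2 v=6: → [0,5); WM=1
i=5 t=3 v=1: → [0,6); WM=3
i=6 t=3 v=1: → [0,6); WM=3
i=7 t=6 v=3: → [6,9); WM=3
i=8 t=6 v=5: → [6,9); WM=6
i=9 t=5 v=1: → [0,9); WM=6
i=10 t=14 v=6: → [14,17); WM=6
i=11 t=15 v=3: → [14,18); WM=15
i=12 t=9 v=8: DROP (t<15-3); WM=15
i=13 t=15 v=3: → [14,18); WM=15
i=14 t=16 v=4: → [14,19); WM=16

[0,9)=6 [14,19)=6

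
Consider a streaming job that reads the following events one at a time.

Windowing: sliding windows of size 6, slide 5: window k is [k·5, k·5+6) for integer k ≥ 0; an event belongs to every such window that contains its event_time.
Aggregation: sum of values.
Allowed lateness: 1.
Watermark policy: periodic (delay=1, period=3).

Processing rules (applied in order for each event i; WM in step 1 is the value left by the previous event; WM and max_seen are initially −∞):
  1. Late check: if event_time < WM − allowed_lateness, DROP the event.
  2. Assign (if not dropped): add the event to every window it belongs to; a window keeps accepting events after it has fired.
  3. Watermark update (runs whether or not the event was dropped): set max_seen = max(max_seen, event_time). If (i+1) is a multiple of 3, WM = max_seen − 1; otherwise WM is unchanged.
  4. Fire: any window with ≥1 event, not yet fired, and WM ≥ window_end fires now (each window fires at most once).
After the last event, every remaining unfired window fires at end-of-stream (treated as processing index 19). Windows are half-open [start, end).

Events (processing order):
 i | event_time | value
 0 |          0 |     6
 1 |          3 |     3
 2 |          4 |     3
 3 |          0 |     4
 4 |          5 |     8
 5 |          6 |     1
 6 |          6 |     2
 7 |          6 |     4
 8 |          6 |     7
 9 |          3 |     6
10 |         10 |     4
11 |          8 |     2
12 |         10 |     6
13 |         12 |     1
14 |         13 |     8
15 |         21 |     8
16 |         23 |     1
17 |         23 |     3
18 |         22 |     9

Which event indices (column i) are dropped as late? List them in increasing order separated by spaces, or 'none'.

3 9

i=0 t=0 v=6: → [0,6); WM=−∞
i=1 t=3 v=3: → [0,6); WM=−∞
i=2 t=4 v=3: → [0,6); WM=3
i=3 t=0 v=4: DROP (t<3-1); WM=3
i=4 t=5 v=8: → [5,11),[0,6); WM=3
i=5 t=6 v=1: → [5,11); WM=5
i=6 t=6 v=2: → [5,11); WM=5
i=7 t=6 v=4: → [5,11); WM=5
i=8 t=6 v=7: → [5,11); WM=5
i=9 t=3 v=6: DROP (t<5-1); WM=5
i=10 t=10 v=4: → [10,16),[5,11); WM=5
i=11 t=8 v=2: → [5,11); WM=9; [0,6) fires=20
i=12 t=10 v=6: → [10,16),[5,11); WM=9
i=13 t=12 v=1: → [10,16); WM=9
i=14 t=13 v=8: → [10,16); WM=12; [5,11) fires=34
i=15 t=21 v=8: → [20,26); WM=12
i=16 t=23 v=1: → [20,26); WM=12
i=17 t=23 v=3: → [20,26); WM=22; [10,16) fires=19
i=18 t=22 v=9: → [20,26); WM=22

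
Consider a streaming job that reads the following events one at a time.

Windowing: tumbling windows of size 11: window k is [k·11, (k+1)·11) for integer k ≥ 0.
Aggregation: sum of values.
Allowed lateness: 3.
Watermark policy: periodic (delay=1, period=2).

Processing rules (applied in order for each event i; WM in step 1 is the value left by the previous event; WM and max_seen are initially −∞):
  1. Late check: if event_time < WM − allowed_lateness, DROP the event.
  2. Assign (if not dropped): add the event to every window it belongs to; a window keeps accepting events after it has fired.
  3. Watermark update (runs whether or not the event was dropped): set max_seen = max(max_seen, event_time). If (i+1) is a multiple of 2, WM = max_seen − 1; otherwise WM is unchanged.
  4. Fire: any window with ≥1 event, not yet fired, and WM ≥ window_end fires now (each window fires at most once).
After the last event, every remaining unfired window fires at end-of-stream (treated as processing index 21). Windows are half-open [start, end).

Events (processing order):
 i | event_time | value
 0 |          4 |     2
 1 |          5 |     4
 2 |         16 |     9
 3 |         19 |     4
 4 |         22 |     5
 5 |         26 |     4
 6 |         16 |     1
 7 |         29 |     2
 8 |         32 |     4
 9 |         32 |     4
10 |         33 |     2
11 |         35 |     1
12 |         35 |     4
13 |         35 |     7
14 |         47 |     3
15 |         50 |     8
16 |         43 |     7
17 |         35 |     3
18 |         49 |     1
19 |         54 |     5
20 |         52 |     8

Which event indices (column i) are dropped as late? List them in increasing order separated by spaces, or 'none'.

6 16 17

i=0 t=4 v=2: → [0,11); WM=−∞
i=1 t=5 v=4: → [0,11); WM=4
i=2 t=16 v=9: → [11,22); WM=4
i=3 t=19 v=4: → [11,22); WM=18; [0,11) fires=6
i=4 t=22 v=5: → [22,33); WM=18
i=5 t=26 v=4: → [22,33); WM=25; [11,22) fires=13
i=6 t=16 v=1: DROP (t<25-3); WM=25
i=7 t=29 v=2: → [22,33); WM=28
i=8 t=32 v=4: → [22,33); WM=28
i=9 t=32 v=4: → [22,33); WM=31
i=10 t=33 v=2: → [33,44); WM=31
i=11 t=35 v=1: → [33,44); WM=34; [22,33) fires=19
i=12 t=35 v=4: → [33,44); WM=34
i=13 t=35 v=7: → [33,44); WM=34
i=14 t=47 v=3: → [44,55); WM=34
i=15 t=50 v=8: → [44,55); WM=49; [33,44) fires=14
i=16 t=43 v=7: DROP (t<49-3); WM=49
i=17 t=35 v=3: DROP (t<49-3); WM=49
i=18 t=49 v=1: → [44,55); WM=49
i=19 t=54 v=5: → [44,55); WM=53
i=20 t=52 v=8: → [44,55); WM=53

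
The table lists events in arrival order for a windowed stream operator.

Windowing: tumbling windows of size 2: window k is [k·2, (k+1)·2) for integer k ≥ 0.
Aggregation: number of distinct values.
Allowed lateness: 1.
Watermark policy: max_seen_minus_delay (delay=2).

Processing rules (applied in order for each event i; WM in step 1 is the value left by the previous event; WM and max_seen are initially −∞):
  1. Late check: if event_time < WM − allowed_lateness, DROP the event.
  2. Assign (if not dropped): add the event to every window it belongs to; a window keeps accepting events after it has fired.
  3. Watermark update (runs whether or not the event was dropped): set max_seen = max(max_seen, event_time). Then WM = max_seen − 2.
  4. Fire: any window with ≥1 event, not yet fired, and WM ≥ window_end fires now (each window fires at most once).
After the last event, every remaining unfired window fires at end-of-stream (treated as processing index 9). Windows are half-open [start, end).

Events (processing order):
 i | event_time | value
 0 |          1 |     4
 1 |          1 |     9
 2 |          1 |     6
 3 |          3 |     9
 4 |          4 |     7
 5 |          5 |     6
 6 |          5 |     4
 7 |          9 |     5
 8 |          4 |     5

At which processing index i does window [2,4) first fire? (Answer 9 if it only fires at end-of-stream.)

i=0 t=1 v=4: → [0,2); WM=-1
i=1 t=1 v=9: → [0,2); WM=-1
i=2 t=1 v=6: → [0,2); WM=-1
i=3 t=3 v=9: → [2,4); WM=1
i=4 t=4 v=7: → [4,6); WM=2; [0,2) fires=3
i=5 t=5 v=6: → [4,6); WM=3
i=6 t=5 v=4: → [4,6); WM=3
i=7 t=9 v=5: → [8,10); WM=7; [2,4) fires=1 [4,6) fires=3
i=8 t=4 v=5: DROP (t<7-1); WM=7

7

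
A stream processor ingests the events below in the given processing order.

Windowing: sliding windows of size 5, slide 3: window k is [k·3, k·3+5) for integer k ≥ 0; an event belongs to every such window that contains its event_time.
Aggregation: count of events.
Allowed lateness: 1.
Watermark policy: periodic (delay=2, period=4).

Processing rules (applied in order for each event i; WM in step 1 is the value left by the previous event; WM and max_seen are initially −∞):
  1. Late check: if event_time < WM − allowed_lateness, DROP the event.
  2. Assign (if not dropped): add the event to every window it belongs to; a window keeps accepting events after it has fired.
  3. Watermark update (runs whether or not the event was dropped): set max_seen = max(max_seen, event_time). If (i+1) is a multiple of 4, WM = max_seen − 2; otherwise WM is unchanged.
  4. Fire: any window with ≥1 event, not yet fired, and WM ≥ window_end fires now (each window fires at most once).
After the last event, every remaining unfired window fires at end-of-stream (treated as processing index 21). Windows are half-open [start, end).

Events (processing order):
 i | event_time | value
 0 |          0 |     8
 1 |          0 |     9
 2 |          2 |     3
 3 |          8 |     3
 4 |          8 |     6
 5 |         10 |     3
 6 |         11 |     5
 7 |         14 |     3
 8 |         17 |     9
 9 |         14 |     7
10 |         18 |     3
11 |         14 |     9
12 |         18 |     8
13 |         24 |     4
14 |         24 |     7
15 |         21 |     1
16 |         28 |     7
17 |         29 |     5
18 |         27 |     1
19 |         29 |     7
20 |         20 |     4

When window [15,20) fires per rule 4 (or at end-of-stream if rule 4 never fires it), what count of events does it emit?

3

i=0 t=0 v=8: → [0,5); WM=−∞
i=1 t=0 v=9: → [0,5); WM=−∞
i=2 t=2 v=3: → [0,5); WM=−∞
i=3 t=8 v=3: → [6,11); WM=6; [0,5) fires=3
i=4 t=8 v=6: → [6,11); WM=6
i=5 t=10 v=3: → [9,14),[6,11); WM=6
i=6 t=11 v=5: → [9,14); WM=6
i=7 t=14 v=3: → [12,17); WM=12; [6,11) fires=3
i=8 t=17 v=9: → [15,20); WM=12
i=9 t=14 v=7: → [12,17); WM=12
i=10 t=18 v=3: → [18,23),[15,20); WM=12
i=11 t=14 v=9: → [12,17); WM=16; [9,14) fires=2
i=12 t=18 v=8: → [18,23),[15,20); WM=16
i=13 t=24 v=4: → [24,29),[21,26); WM=16
i=14 t=24 v=7: → [24,29),[21,26); WM=16
i=15 t=21 v=1: → [21,26),[18,23); WM=22; [12,17) fires=3 [15,20) fires=3
i=16 t=28 v=7: → [27,32),[24,29); WM=22
i=17 t=29 v=5: → [27,32); WM=22
i=18 t=27 v=1: → [27,32),[24,29); WM=22
i=19 t=29 v=7: → [27,32); WM=27; [18,23) fires=3 [21,26) fires=3
i=20 t=20 v=4: DROP (t<27-1); WM=27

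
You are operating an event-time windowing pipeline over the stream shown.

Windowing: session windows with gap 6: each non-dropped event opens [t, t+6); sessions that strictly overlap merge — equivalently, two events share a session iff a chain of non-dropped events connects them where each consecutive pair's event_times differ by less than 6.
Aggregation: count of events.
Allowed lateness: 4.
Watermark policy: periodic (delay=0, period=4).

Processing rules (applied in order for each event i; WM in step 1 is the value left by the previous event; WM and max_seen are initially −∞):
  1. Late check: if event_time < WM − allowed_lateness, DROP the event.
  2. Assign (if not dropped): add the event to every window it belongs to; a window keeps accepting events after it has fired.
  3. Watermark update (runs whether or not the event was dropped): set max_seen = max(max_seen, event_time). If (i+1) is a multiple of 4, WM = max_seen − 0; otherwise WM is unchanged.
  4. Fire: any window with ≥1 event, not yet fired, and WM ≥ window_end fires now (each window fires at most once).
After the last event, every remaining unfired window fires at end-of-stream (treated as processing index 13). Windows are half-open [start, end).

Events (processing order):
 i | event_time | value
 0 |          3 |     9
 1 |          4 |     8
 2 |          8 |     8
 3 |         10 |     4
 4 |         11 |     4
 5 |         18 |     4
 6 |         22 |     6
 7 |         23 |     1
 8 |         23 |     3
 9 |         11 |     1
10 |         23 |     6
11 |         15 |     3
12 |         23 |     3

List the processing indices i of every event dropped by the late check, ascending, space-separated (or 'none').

9 11

i=0 t=3 v=9: → [3,9); WM=−∞
i=1 t=4 v=8: → [3,10); WM=−∞
i=2 t=8 v=8: → [3,14); WM=−∞
i=3 t=10 v=4: → [3,16); WM=10
i=4 t=11 v=4: → [3,17); WM=10
i=5 t=18 v=4: → [18,24); WM=10
i=6 t=22 v=6: → [18,28); WM=10
i=7 t=23 v=1: → [18,29); WM=23
i=8 t=23 v=3: → [18,29); WM=23
i=9 t=11 v=1: DROP (t<23-4); WM=23
i=10 t=23 v=6: → [18,29); WM=23
i=11 t=15 v=3: DROP (t<23-4); WM=23
i=12 t=23 v=3: → [18,29); WM=23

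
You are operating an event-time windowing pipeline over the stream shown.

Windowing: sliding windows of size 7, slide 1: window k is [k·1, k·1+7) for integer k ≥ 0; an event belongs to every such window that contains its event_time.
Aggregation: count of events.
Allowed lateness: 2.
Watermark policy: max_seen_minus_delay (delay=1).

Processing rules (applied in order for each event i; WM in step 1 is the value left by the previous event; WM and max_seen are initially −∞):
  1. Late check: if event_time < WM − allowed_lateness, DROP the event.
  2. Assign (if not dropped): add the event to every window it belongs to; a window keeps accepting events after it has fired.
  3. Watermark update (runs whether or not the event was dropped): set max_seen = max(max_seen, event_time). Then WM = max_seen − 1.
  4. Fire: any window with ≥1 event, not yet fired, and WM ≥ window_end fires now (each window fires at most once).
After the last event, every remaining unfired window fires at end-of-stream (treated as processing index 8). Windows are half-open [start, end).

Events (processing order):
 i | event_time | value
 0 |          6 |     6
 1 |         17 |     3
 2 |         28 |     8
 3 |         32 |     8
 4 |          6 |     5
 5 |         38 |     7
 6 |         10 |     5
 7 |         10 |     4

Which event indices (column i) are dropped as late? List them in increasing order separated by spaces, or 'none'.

4 6 7

i=0 t=6 v=6: → [6,13),[5,12),[4,11),[3,10),[2,9),[1,8),[0,7); WM=5
i=1 t=17 v=3: → [17,24),[16,23),[15,22),[14,21),[13,20),[12,19),[11,18); WM=16; [0,7) fires=1 [1,8) fires=1 [2,9) fires=1 [3,10) fires=1 [4,11) fires=1 [5,12) fires=1 [6,13) fires=1
i=2 t=28 v=8: → [28,35),[27,34),[26,33),[25,32),[24,31),[23,30),[22,29); WM=27; [11,18) fires=1 [12,19) fires=1 [13,20) fires=1 [14,21) fires=1 [15,22) fires=1 [16,23) fires=1 [17,24) fires=1
i=3 t=32 v=8: → [32,39),[31,38),[30,37),[29,36),[28,35),[27,34),[26,33); WM=31; [22,29) fires=1 [23,30) fires=1 [24,31) fires=1
i=4 t=6 v=5: DROP (t<31-2); WM=31
i=5 t=38 v=7: → [38,45),[37,44),[36,43),[35,42),[34,41),[33,40),[32,39); WM=37; [25,32) fires=1 [26,33) fires=2 [27,34) fires=2 [28,35) fires=2 [29,36) fires=1 [30,37) fires=1
i=6 t=10 v=5: DROP (t<37-2); WM=37
i=7 t=10 v=4: DROP (t<37-2); WM=37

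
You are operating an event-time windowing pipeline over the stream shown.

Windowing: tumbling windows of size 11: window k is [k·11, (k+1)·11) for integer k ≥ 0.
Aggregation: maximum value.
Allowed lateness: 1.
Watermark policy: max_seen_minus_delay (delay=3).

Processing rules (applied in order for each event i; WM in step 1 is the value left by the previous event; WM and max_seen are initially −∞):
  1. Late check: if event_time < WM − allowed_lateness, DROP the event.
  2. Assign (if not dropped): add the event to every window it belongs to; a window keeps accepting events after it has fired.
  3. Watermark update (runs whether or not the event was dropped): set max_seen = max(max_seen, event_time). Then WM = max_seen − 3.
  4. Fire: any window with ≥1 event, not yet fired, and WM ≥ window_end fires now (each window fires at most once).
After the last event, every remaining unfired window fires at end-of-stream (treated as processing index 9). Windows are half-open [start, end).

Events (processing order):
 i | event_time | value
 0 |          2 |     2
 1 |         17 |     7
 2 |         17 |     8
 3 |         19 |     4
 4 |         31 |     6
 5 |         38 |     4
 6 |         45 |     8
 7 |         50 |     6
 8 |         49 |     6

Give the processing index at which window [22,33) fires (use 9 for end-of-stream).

i=0 t=2 v=2: → [0,11); WM=-1
i=1 t=17 v=7: → [11,22); WM=14; [0,11) fires=2
i=2 t=17 v=8: → [11,22); WM=14
i=3 t=19 v=4: → [11,22); WM=16
i=4 t=31 v=6: → [22,33); WM=28; [11,22) fires=8
i=5 t=38 v=4: → [33,44); WM=35; [22,33) fires=6
i=6 t=45 v=8: → [44,55); WM=42
i=7 t=50 v=6: → [44,55); WM=47; [33,44) fires=4
i=8 t=49 v=6: → [44,55); WM=47

5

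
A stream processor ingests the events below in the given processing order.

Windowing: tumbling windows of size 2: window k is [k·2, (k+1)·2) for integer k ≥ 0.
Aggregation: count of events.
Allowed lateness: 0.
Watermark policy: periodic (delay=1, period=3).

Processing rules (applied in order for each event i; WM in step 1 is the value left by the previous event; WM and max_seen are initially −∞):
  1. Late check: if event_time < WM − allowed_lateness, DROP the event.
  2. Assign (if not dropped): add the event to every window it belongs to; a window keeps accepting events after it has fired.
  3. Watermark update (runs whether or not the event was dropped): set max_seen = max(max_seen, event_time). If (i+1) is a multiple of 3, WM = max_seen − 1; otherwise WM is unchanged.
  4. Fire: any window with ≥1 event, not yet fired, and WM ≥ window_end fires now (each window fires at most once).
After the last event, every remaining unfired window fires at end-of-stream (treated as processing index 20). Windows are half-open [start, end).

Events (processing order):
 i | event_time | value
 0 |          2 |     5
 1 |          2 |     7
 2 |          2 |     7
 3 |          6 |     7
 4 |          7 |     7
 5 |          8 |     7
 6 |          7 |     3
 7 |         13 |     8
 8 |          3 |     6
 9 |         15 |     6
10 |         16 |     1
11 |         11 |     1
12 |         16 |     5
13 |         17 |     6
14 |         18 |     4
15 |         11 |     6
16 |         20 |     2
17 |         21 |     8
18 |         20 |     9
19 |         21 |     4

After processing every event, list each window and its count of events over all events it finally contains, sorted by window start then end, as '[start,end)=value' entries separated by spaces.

i=0 t=2 v=5: → [2,4); WM=−∞
i=1 t=2 v=7: → [2,4); WM=−∞
i=2 t=2 v=7: → [2,4); WM=1
i=3 t=6 v=7: → [6,8); WM=1
i=4 t=7 v=7: → [6,8); WM=1
i=5 t=8 v=7: → [8,10); WM=7; [2,4) fires=3
i=6 t=7 v=3: → [6,8); WM=7
i=7 t=13 v=8: → [12,14); WM=7
i=8 t=3 v=6: DROP (t<7-0); WM=12; [6,8) fires=3 [8,10) fires=1
i=9 t=15 v=6: → [14,16); WM=12
i=10 t=16 v=1: → [16,18); WM=12
i=11 t=11 v=1: DROP (t<12-0); WM=15; [12,14) fires=1
i=12 t=16 v=5: → [16,18); WM=15
i=13 t=17 v=6: → [16,18); WM=15
i=14 t=18 v=4: → [18,20); WM=17; [14,16) fires=1
i=15 t=11 v=6: DROP (t<17-0); WM=17
i=16 t=20 v=2: → [20,22); WM=17
i=17 t=21 v=8: → [20,22); WM=20; [16,18) fires=3 [18,20) fires=1
i=18 t=20 v=9: → [20,22); WM=20
i=19 t=21 v=4: → [20,22); WM=20

[2,4)=3 [6,8)=3 [8,10)=1 [12,14)=1 [14,16)=1 [16,18)=3 [18,20)=1 [20,22)=4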